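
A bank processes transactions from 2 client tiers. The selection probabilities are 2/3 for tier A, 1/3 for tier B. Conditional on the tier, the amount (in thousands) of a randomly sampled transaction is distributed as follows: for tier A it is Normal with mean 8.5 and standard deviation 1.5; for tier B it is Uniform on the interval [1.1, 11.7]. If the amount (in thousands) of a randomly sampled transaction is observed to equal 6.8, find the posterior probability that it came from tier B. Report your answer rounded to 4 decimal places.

0.2521

Likelihoods f(6.8 | ·): A: 0.139928; B: 0.0943396.
Posterior ∝ prior × likelihood. Numerator for B: 0.333333·0.0943396 = 0.0314465.
Normalizing constant: 0.666667·0.139928 + 0.333333·0.0943396 = 0.124732.
P(B | observation) = 0.0314465 / 0.124732 = 0.252113.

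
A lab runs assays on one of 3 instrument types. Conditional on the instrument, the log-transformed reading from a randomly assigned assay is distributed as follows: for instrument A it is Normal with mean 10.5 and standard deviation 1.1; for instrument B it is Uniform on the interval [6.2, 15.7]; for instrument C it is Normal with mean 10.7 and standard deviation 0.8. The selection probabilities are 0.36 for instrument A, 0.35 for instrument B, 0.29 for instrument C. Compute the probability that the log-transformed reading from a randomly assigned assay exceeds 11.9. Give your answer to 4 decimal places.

Conditional on each instrument, P(X > 11.9): A: 0.101557; B: 0.4; C: 0.0668072.
By total probability, P(X > 11.9) = 0.36·0.101557 + 0.35·0.4 + 0.29·0.0668072 = 0.195935.

0.1959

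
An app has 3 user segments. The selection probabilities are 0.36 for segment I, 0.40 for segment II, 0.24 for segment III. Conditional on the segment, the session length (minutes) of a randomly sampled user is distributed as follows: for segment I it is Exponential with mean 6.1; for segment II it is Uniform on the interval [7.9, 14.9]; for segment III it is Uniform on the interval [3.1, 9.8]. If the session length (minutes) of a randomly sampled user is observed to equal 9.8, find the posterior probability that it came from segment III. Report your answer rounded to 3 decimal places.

0.342

Likelihoods f(9.8 | ·): I: 0.0328815; II: 0.142857; III: 0.149254.
Posterior ∝ prior × likelihood. Numerator for III: 0.24·0.149254 = 0.0358209.
Normalizing constant: 0.36·0.0328815 + 0.4·0.142857 + 0.24·0.149254 = 0.104801.
P(III | observation) = 0.0358209 / 0.104801 = 0.341799.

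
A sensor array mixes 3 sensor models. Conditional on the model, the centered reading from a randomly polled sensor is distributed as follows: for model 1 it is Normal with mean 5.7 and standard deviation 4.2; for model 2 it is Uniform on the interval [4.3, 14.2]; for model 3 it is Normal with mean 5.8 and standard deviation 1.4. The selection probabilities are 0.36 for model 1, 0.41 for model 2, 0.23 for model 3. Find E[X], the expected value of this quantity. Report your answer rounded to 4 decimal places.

Component means — 1: 5.7; 2: 9.25; 3: 5.8.
E[X] = 0.36·5.7 + 0.41·9.25 + 0.23·5.8 = 7.1785.

7.1785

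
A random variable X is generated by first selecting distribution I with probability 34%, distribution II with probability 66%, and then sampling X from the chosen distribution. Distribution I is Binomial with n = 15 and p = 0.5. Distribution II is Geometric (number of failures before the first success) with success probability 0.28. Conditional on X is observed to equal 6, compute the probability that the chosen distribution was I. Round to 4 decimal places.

0.6686

Likelihoods P(X=6 | ·): I: 0.15274; II: 0.0390079.
Posterior ∝ prior × likelihood. Numerator for I: 0.34·0.15274 = 0.0519318.
Normalizing constant: 0.34·0.15274 + 0.66·0.0390079 = 0.077677.
P(I | observation) = 0.0519318 / 0.077677 = 0.66856.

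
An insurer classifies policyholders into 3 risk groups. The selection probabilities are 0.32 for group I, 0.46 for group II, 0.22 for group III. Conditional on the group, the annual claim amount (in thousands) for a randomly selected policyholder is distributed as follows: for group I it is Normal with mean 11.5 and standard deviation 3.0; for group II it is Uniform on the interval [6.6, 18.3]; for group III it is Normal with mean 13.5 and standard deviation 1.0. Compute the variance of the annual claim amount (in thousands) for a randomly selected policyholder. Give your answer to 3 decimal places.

Per component, I: μ=11.5, E[X²]=141.25; II: μ=12.45, E[X²]=166.41; III: μ=13.5, E[X²]=183.25.
E[X] = 0.32·11.5 + 0.46·12.45 + 0.22·13.5 = 12.377.
E[X²] = 0.32·141.25 + 0.46·166.41 + 0.22·183.25 = 162.064.
Var(X) = E[X²] − (E[X])² = 162.064 − 153.19 = 8.87347.

8.873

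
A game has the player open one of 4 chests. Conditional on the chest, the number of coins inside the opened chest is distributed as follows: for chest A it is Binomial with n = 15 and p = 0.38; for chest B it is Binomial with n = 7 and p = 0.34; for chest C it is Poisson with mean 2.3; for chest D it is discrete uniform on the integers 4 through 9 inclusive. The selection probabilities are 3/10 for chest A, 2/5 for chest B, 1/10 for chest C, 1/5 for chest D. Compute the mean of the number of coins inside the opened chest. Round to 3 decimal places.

4.192

Component means — A: 5.7; B: 2.38; C: 2.3; D: 6.5.
E[X] = 0.3·5.7 + 0.4·2.38 + 0.1·2.3 + 0.2·6.5 = 4.192.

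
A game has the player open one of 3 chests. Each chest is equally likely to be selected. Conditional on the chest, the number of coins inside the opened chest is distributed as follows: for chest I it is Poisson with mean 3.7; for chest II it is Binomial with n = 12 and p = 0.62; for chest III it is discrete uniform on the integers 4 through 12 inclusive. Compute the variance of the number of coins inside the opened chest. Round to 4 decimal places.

8.0414

Per component, I: μ=3.7, E[X²]=17.39; II: μ=7.44, E[X²]=58.1808; III: μ=8, E[X²]=70.6667.
E[X] = 0.333333·3.7 + 0.333333·7.44 + 0.333333·8 = 6.38.
E[X²] = 0.333333·17.39 + 0.333333·58.1808 + 0.333333·70.6667 = 48.7458.
Var(X) = E[X²] − (E[X])² = 48.7458 − 40.7044 = 8.04142.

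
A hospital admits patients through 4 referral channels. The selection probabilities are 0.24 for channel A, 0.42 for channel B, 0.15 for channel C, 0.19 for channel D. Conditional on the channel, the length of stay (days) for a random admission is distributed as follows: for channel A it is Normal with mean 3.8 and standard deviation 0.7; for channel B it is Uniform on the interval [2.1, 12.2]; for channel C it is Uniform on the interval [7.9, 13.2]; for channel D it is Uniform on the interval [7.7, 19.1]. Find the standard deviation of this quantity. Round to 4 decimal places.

Per component, A: μ=3.8, E[X²]=14.93; B: μ=7.15, E[X²]=59.6233; C: μ=10.55, E[X²]=113.643; D: μ=13.4, E[X²]=190.39.
E[X] = 0.24·3.8 + 0.42·7.15 + 0.15·10.55 + 0.19·13.4 = 8.0435.
E[X²] = 0.24·14.93 + 0.42·59.6233 + 0.15·113.643 + 0.19·190.39 = 81.8456.
Var(X) = E[X²] − (E[X])² = 81.8456 − 64.6979 = 17.1477.
SD(X) = √17.1477 = 4.14098.

4.1410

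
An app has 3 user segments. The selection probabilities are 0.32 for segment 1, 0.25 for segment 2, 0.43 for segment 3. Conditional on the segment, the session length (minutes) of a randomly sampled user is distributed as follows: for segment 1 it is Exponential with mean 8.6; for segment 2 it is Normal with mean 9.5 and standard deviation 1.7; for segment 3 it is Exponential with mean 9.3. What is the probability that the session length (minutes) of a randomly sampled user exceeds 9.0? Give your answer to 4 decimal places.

Conditional on each segment, P(X > 9.0): 1: 0.351161; 2: 0.615666; 3: 0.37994.
By total probability, P(X > 9.0) = 0.32·0.351161 + 0.25·0.615666 + 0.43·0.37994 = 0.429662.

0.4297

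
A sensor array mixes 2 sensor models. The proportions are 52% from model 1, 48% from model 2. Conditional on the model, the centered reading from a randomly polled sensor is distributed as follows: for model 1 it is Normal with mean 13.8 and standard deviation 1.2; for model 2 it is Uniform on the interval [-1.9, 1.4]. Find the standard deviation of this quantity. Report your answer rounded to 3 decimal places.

Per component, 1: μ=13.8, E[X²]=191.88; 2: μ=-0.25, E[X²]=0.97.
E[X] = 0.52·13.8 + 0.48·-0.25 = 7.056.
E[X²] = 0.52·191.88 + 0.48·0.97 = 100.243.
Var(X) = E[X²] − (E[X])² = 100.243 − 49.7871 = 50.4561.
SD(X) = √50.4561 = 7.10324.

7.103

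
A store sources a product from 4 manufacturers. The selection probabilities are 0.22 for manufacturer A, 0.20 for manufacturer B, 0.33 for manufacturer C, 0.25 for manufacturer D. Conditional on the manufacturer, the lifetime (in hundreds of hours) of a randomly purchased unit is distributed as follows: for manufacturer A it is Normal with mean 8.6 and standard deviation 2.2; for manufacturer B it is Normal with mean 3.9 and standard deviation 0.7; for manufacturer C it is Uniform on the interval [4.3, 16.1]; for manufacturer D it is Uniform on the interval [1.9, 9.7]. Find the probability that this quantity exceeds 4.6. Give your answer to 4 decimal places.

Conditional on each manufacturer, P(X > 4.6): A: 0.965482; B: 0.158655; C: 0.974576; D: 0.653846.
By total probability, P(X > 4.6) = 0.22·0.965482 + 0.2·0.158655 + 0.33·0.974576 + 0.25·0.653846 = 0.729209.

0.7292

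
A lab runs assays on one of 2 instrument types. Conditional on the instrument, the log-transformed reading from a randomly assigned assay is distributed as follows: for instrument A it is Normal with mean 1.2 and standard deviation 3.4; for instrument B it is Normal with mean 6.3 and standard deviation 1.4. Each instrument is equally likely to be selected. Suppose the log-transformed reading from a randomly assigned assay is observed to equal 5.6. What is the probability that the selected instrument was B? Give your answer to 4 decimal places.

0.8320

Likelihoods f(5.6 | ·): A: 0.0507886; B: 0.251475.
Posterior ∝ prior × likelihood. Numerator for B: 0.5·0.251475 = 0.125738.
Normalizing constant: 0.5·0.0507886 + 0.5·0.251475 = 0.151132.
P(B | observation) = 0.125738 / 0.151132 = 0.831973.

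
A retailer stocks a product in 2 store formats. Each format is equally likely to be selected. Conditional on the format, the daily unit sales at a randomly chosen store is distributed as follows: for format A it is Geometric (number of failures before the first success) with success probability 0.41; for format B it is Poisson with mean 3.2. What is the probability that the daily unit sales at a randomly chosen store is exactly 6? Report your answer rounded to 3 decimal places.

0.039

Conditional on each format, P(X = 6): A: 0.017294; B: 0.060789.
By total probability, P(X = 6) = 0.5·0.017294 + 0.5·0.060789 = 0.0390415.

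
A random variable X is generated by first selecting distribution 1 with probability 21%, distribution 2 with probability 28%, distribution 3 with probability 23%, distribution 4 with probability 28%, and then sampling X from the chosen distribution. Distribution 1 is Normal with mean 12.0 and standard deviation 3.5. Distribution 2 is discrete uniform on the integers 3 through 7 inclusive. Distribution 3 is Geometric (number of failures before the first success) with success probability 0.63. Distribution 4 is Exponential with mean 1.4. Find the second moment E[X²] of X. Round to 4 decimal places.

41.7638

For each component E[X²] = Var + (mean)², giving 1: 156.25; 2: 27; 3: 1.27715; 4: 3.92.
Overall E[X²] = 0.21·156.25 + 0.28·27 + 0.23·1.27715 + 0.28·3.92 = 41.7638.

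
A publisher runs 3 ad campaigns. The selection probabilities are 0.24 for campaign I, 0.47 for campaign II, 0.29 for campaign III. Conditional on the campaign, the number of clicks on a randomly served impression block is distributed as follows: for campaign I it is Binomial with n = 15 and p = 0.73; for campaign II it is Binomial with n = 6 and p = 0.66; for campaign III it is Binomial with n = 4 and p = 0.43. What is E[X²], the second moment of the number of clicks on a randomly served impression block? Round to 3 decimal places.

For each component E[X²] = Var + (mean)², giving I: 122.859; II: 17.028; III: 3.9388.
Overall E[X²] = 0.24·122.859 + 0.47·17.028 + 0.29·3.9388 = 38.6316.

38.632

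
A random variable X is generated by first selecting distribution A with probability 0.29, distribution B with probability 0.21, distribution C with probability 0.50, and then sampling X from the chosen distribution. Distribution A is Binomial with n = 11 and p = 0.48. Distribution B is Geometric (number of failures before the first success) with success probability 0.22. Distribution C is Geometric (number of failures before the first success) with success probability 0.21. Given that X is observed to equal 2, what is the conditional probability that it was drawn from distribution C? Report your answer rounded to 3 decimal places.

Likelihoods P(X=2 | ·): A: 0.035227; B: 0.133848; C: 0.131061.
Posterior ∝ prior × likelihood. Numerator for C: 0.5·0.131061 = 0.0655305.
Normalizing constant: 0.29·0.035227 + 0.21·0.133848 + 0.5·0.131061 = 0.103854.
P(C | observation) = 0.0655305 / 0.103854 = 0.630984.

0.631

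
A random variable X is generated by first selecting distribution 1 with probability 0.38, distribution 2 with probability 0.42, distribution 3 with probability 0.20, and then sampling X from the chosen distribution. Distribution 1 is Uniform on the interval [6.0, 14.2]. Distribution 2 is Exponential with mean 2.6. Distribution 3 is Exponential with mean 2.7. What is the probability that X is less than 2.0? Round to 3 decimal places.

Conditional on each component, P(X < 2.0): 1: 0; 2: 0.536631; 3: 0.523239.
By total probability, P(X < 2.0) = 0.38·0 + 0.42·0.536631 + 0.2·0.523239 = 0.330033.

0.330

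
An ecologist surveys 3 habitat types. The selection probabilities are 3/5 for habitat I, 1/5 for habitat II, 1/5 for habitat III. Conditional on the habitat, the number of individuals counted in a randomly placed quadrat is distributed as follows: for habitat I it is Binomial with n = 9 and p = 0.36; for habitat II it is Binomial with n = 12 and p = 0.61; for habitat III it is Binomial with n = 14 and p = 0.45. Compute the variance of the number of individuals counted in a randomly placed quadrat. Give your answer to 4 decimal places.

5.6709

Per component, I: μ=3.24, E[X²]=12.5712; II: μ=7.32, E[X²]=56.4372; III: μ=6.3, E[X²]=43.155.
E[X] = 0.6·3.24 + 0.2·7.32 + 0.2·6.3 = 4.668.
E[X²] = 0.6·12.5712 + 0.2·56.4372 + 0.2·43.155 = 27.4612.
Var(X) = E[X²] − (E[X])² = 27.4612 − 21.7902 = 5.67094.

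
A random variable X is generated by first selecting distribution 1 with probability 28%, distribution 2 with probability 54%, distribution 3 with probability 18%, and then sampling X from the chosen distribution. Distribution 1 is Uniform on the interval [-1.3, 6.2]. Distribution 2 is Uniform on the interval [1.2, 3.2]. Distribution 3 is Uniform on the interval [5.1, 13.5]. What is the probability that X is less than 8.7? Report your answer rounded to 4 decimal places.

0.8971

Conditional on each component, P(X < 8.7): 1: 1; 2: 1; 3: 0.428571.
By total probability, P(X < 8.7) = 0.28·1 + 0.54·1 + 0.18·0.428571 = 0.897143.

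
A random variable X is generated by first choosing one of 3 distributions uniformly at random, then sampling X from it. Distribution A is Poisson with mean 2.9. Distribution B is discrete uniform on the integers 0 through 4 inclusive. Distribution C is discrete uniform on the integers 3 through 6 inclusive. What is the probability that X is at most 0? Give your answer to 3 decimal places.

Conditional on each component, P(X ≤ 0): A: 0.0550232; B: 0.2; C: 0.
By total probability, P(X ≤ 0) = 0.333333·0.0550232 + 0.333333·0.2 + 0.333333·0 = 0.0850077.

0.085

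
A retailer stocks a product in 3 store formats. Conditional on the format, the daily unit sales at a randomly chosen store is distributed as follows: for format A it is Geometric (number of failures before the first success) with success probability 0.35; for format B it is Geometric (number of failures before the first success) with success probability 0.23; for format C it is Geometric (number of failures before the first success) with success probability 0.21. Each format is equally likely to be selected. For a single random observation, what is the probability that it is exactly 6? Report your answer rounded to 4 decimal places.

Conditional on each format, P(X = 6): A: 0.0263966; B: 0.0479371; C: 0.0510484.
By total probability, P(X = 6) = 0.333333·0.0263966 + 0.333333·0.0479371 + 0.333333·0.0510484 = 0.041794.

0.0418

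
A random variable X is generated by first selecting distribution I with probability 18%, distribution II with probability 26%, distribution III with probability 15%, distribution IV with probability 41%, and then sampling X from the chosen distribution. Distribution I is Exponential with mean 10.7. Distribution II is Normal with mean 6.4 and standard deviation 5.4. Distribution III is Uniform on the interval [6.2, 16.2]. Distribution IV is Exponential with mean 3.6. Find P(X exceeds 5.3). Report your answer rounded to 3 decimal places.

Conditional on each component, P(X > 5.3): I: 0.609372; II: 0.580707; III: 1; IV: 0.229415.
By total probability, P(X > 5.3) = 0.18·0.609372 + 0.26·0.580707 + 0.15·1 + 0.41·0.229415 = 0.504731.

0.505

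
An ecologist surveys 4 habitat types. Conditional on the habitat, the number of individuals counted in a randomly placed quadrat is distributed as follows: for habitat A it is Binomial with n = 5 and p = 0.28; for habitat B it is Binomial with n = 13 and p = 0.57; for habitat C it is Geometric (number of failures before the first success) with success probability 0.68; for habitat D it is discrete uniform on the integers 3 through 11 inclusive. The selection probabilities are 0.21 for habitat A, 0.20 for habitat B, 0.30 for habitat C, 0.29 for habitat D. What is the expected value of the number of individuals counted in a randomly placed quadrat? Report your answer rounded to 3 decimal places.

Component means — A: 1.4; B: 7.41; C: 0.470588; D: 7.
E[X] = 0.21·1.4 + 0.2·7.41 + 0.3·0.470588 + 0.29·7 = 3.94718.

3.947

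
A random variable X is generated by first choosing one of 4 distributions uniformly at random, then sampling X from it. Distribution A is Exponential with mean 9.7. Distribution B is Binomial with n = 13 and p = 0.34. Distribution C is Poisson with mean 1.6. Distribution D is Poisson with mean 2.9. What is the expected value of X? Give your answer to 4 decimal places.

Component means — A: 9.7; B: 4.42; C: 1.6; D: 2.9.
E[X] = 0.25·9.7 + 0.25·4.42 + 0.25·1.6 + 0.25·2.9 = 4.655.

4.6550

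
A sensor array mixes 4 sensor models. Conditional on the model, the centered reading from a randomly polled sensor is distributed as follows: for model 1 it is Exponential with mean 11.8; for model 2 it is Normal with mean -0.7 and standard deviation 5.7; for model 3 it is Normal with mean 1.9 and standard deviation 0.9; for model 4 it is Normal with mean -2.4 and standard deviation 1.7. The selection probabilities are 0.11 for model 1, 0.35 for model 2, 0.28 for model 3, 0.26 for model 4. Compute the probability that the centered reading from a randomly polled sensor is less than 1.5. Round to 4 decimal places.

Conditional on each model, P(X < 1.5): 1: 0.119371; 2: 0.650239; 3: 0.328361; 4: 0.989108.
By total probability, P(X < 1.5) = 0.11·0.119371 + 0.35·0.650239 + 0.28·0.328361 + 0.26·0.989108 = 0.589823.

0.5898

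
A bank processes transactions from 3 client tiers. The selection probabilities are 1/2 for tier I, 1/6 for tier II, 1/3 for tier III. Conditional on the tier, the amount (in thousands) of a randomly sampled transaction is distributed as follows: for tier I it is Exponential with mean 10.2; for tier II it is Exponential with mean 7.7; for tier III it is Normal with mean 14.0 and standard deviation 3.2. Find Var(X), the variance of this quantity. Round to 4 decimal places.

Per component, I: μ=10.2, E[X²]=208.08; II: μ=7.7, E[X²]=118.58; III: μ=14, E[X²]=206.24.
E[X] = 0.5·10.2 + 0.166667·7.7 + 0.333333·14 = 11.05.
E[X²] = 0.5·208.08 + 0.166667·118.58 + 0.333333·206.24 = 192.55.
Var(X) = E[X²] − (E[X])² = 192.55 − 122.102 = 70.4475.

70.4475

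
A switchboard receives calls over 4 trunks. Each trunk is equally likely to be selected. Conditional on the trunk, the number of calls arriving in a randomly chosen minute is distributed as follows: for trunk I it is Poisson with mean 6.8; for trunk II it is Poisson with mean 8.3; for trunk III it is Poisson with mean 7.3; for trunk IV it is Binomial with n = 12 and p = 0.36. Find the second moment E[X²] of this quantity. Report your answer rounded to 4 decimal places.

For each component E[X²] = Var + (mean)², giving I: 53.04; II: 77.19; III: 60.59; IV: 21.4272.
Overall E[X²] = 0.25·53.04 + 0.25·77.19 + 0.25·60.59 + 0.25·21.4272 = 53.0618.

53.0618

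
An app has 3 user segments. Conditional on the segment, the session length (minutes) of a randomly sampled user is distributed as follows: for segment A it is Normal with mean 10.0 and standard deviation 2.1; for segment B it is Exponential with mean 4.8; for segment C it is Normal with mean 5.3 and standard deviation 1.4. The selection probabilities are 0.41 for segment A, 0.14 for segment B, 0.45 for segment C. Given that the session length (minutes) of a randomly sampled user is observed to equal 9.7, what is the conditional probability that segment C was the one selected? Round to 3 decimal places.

Likelihoods f(9.7 | ·): A: 0.188044; B: 0.0276135; C: 0.00204126.
Posterior ∝ prior × likelihood. Numerator for C: 0.45·0.00204126 = 0.000918569.
Normalizing constant: 0.41·0.188044 + 0.14·0.0276135 + 0.45·0.00204126 = 0.0818825.
P(C | observation) = 0.000918569 / 0.0818825 = 0.0112181.

0.011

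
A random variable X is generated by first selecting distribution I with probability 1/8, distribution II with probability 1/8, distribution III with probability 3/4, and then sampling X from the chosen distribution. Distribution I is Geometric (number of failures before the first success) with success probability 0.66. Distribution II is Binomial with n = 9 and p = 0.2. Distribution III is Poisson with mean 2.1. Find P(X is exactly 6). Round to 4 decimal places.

Conditional on each component, P(X = 6): I: 0.00101957; II: 0.00275251; III: 0.014587.
By total probability, P(X = 6) = 0.125·0.00101957 + 0.125·0.00275251 + 0.75·0.014587 = 0.0114117.

0.0114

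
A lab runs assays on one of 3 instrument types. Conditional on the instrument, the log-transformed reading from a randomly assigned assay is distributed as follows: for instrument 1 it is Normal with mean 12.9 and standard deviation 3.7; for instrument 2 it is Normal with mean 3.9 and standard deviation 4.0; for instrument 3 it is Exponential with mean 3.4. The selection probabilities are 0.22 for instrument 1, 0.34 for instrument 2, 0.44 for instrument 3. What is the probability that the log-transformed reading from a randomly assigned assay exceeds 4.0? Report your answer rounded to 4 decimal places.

0.5205

Conditional on each instrument, P(X > 4.0): 1: 0.991923; 2: 0.490027; 3: 0.308365.
By total probability, P(X > 4.0) = 0.22·0.991923 + 0.34·0.490027 + 0.44·0.308365 = 0.520513.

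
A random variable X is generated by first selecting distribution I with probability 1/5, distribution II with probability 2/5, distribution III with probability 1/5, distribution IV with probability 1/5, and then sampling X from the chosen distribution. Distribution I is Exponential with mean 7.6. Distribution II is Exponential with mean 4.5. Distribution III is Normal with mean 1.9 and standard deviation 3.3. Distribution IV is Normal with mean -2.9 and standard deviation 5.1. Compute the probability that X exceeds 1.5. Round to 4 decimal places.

Conditional on each component, P(X > 1.5): I: 0.820888; II: 0.716531; III: 0.548238; IV: 0.194139.
By total probability, P(X > 1.5) = 0.2·0.820888 + 0.4·0.716531 + 0.2·0.548238 + 0.2·0.194139 = 0.599266.

0.5993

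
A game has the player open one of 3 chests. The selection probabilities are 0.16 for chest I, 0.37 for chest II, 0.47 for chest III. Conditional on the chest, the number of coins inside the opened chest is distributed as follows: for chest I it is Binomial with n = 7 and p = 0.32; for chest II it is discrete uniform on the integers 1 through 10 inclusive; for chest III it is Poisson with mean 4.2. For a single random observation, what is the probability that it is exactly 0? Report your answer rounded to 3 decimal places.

Conditional on each chest, P(X = 0): I: 0.0672299; II: 0; III: 0.0149956.
By total probability, P(X = 0) = 0.16·0.0672299 + 0.37·0 + 0.47·0.0149956 = 0.0178047.

0.018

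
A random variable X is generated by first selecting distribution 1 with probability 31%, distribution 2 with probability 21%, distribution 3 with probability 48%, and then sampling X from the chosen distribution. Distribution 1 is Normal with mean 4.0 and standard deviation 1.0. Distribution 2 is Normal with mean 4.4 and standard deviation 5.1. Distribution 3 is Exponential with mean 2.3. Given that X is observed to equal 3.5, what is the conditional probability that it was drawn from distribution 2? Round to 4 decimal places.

0.0946

Likelihoods f(3.5 | ·): 1: 0.352065; 2: 0.0770154; 3: 0.0949269.
Posterior ∝ prior × likelihood. Numerator for 2: 0.21·0.0770154 = 0.0161732.
Normalizing constant: 0.31·0.352065 + 0.21·0.0770154 + 0.48·0.0949269 = 0.170878.
P(2 | observation) = 0.0161732 / 0.170878 = 0.0946476.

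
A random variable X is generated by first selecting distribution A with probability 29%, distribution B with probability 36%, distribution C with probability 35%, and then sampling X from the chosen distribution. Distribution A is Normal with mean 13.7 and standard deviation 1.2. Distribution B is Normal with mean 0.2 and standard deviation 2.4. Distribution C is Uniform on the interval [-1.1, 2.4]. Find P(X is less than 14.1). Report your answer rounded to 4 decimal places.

0.8929

Conditional on each component, P(X < 14.1): A: 0.630559; B: 1; C: 1.
By total probability, P(X < 14.1) = 0.29·0.630559 + 0.36·1 + 0.35·1 = 0.892862.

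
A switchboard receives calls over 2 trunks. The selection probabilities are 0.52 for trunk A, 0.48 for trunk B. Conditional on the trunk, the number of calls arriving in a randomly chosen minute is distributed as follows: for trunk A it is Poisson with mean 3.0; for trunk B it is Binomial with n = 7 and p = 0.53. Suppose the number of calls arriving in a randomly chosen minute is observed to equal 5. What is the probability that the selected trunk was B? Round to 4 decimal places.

0.6398

Likelihoods P(X=5 | ·): A: 0.100819; B: 0.193997.
Posterior ∝ prior × likelihood. Numerator for B: 0.48·0.193997 = 0.0931184.
Normalizing constant: 0.52·0.100819 + 0.48·0.193997 = 0.145544.
P(B | observation) = 0.0931184 / 0.145544 = 0.639795.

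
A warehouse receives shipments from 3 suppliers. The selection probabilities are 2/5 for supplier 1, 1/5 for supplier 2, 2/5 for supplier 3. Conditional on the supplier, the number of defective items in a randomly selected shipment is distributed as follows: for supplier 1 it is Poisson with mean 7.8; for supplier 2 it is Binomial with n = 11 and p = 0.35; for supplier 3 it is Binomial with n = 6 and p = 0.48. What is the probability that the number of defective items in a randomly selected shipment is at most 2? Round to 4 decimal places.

0.1992

Conditional on each supplier, P(X ≤ 2): 1: 0.0160698; 2: 0.200129; 3: 0.381959.
By total probability, P(X ≤ 2) = 0.4·0.0160698 + 0.2·0.200129 + 0.4·0.381959 = 0.199237.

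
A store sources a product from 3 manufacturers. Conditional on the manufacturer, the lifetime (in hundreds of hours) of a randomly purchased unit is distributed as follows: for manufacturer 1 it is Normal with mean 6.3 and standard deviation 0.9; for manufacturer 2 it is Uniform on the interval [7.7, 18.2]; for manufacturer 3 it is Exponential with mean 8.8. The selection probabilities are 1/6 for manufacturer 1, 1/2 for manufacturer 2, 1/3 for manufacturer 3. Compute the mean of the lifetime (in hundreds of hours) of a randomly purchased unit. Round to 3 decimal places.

10.458

Component means — 1: 6.3; 2: 12.95; 3: 8.8.
E[X] = 0.166667·6.3 + 0.5·12.95 + 0.333333·8.8 = 10.4583.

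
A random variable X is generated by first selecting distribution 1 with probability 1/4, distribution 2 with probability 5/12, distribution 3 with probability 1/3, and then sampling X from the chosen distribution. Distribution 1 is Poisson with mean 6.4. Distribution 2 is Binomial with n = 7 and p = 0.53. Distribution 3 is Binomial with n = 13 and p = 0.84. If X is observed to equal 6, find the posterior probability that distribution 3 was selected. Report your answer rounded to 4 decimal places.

0.0076

Likelihoods P(X=6 | ·): 1: 0.158585; 2: 0.0729207; 3: 0.0016182.
Posterior ∝ prior × likelihood. Numerator for 3: 0.333333·0.0016182 = 0.000539401.
Normalizing constant: 0.25·0.158585 + 0.416667·0.0729207 + 0.333333·0.0016182 = 0.0705693.
P(3 | observation) = 0.000539401 / 0.0705693 = 0.00764356.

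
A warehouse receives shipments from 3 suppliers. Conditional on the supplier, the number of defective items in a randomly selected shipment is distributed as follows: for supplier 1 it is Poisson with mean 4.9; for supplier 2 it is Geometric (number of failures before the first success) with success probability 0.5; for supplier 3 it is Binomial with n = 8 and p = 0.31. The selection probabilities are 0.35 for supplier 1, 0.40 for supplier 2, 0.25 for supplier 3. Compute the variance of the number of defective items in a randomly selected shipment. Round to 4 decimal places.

Per component, 1: μ=4.9, E[X²]=28.91; 2: μ=1, E[X²]=3; 3: μ=2.48, E[X²]=7.8616.
E[X] = 0.35·4.9 + 0.4·1 + 0.25·2.48 = 2.735.
E[X²] = 0.35·28.91 + 0.4·3 + 0.25·7.8616 = 13.2839.
Var(X) = E[X²] − (E[X])² = 13.2839 − 7.48023 = 5.80367.

5.8037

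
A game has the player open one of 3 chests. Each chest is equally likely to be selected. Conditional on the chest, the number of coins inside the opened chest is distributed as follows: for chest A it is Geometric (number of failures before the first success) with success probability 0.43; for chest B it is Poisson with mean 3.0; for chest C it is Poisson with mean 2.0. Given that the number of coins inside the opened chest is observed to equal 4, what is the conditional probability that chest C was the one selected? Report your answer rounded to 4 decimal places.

Likelihoods P(X=4 | ·): A: 0.0453908; B: 0.168031; C: 0.0902235.
Posterior ∝ prior × likelihood. Numerator for C: 0.333333·0.0902235 = 0.0300745.
Normalizing constant: 0.333333·0.0453908 + 0.333333·0.168031 + 0.333333·0.0902235 = 0.101215.
P(C | observation) = 0.0300745 / 0.101215 = 0.297134.

0.2971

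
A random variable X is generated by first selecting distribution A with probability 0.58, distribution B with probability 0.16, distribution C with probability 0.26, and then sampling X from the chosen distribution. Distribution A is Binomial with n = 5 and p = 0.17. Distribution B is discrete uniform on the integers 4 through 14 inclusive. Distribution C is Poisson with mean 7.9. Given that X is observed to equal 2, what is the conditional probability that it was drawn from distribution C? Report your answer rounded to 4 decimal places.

0.0304

Likelihoods P(X=2 | ·): A: 0.165246; B: 0; C: 0.0115691.
Posterior ∝ prior × likelihood. Numerator for C: 0.26·0.0115691 = 0.00300795.
Normalizing constant: 0.58·0.165246 + 0.16·0 + 0.26·0.0115691 = 0.0988509.
P(C | observation) = 0.00300795 / 0.0988509 = 0.0304292.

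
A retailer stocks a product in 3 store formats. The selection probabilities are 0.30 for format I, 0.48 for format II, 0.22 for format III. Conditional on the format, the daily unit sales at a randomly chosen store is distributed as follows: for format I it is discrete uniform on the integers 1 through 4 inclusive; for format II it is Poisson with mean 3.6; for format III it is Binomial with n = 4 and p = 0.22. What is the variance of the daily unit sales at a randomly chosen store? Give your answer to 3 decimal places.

Per component, I: μ=2.5, E[X²]=7.5; II: μ=3.6, E[X²]=16.56; III: μ=0.88, E[X²]=1.4608.
E[X] = 0.3·2.5 + 0.48·3.6 + 0.22·0.88 = 2.6716.
E[X²] = 0.3·7.5 + 0.48·16.56 + 0.22·1.4608 = 10.5202.
Var(X) = E[X²] − (E[X])² = 10.5202 − 7.13745 = 3.38273.

3.383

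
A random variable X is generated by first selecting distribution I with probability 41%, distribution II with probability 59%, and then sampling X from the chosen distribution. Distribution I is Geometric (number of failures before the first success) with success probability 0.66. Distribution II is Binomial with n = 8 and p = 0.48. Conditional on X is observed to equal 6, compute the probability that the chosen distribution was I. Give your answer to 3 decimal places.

0.008

Likelihoods P(X=6 | ·): I: 0.00101957; II: 0.0926002.
Posterior ∝ prior × likelihood. Numerator for I: 0.41·0.00101957 = 0.000418024.
Normalizing constant: 0.41·0.00101957 + 0.59·0.0926002 = 0.0550522.
P(I | observation) = 0.000418024 / 0.0550522 = 0.00759324.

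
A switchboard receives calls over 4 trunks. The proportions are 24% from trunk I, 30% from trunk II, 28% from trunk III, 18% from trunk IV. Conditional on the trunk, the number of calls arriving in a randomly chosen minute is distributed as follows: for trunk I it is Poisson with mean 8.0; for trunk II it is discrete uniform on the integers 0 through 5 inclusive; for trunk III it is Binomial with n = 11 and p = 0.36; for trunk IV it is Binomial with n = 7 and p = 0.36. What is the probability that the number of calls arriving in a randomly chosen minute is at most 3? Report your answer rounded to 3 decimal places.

Conditional on each trunk, P(X ≤ 3): I: 0.0423801; II: 0.666667; III: 0.398127; IV: 0.783348.
By total probability, P(X ≤ 3) = 0.24·0.0423801 + 0.3·0.666667 + 0.28·0.398127 + 0.18·0.783348 = 0.46265.

0.463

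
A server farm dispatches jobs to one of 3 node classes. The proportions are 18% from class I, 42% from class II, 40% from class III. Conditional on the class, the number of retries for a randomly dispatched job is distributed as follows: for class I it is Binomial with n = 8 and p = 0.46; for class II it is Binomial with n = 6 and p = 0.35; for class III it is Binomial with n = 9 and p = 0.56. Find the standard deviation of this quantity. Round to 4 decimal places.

1.8953

Per component, I: μ=3.68, E[X²]=15.5296; II: μ=2.1, E[X²]=5.775; III: μ=5.04, E[X²]=27.6192.
E[X] = 0.18·3.68 + 0.42·2.1 + 0.4·5.04 = 3.5604.
E[X²] = 0.18·15.5296 + 0.42·5.775 + 0.4·27.6192 = 16.2685.
Var(X) = E[X²] − (E[X])² = 16.2685 − 12.6764 = 3.59206.
SD(X) = √3.59206 = 1.89527.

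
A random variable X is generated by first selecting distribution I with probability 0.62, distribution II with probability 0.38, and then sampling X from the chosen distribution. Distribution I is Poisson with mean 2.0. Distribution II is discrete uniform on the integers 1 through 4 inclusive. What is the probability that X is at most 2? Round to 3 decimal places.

0.610

Conditional on each component, P(X ≤ 2): I: 0.676676; II: 0.5.
By total probability, P(X ≤ 2) = 0.62·0.676676 + 0.38·0.5 = 0.609539.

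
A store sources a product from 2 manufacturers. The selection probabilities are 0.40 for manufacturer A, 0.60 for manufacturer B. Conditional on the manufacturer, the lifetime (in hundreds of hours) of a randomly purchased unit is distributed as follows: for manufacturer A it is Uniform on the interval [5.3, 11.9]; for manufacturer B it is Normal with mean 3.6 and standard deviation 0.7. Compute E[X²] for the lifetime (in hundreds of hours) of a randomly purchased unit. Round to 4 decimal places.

39.1060

For each component E[X²] = Var + (mean)², giving A: 77.59; B: 13.45.
Overall E[X²] = 0.4·77.59 + 0.6·13.45 = 39.106.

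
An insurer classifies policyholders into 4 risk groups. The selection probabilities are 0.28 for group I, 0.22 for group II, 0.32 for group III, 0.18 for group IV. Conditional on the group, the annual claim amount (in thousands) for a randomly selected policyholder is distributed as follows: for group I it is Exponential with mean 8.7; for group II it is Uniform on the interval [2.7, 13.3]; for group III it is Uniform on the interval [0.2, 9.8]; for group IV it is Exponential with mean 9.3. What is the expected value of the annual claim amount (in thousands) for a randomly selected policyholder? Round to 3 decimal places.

Component means — I: 8.7; II: 8; III: 5; IV: 9.3.
E[X] = 0.28·8.7 + 0.22·8 + 0.32·5 + 0.18·9.3 = 7.47.

7.470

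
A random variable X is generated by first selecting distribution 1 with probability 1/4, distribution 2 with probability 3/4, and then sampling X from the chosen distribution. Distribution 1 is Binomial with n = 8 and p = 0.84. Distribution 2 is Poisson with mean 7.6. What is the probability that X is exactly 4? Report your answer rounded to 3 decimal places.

Conditional on each component, P(X = 4): 1: 0.0228399; 2: 0.0695673.
By total probability, P(X = 4) = 0.25·0.0228399 + 0.75·0.0695673 = 0.0578855.

0.058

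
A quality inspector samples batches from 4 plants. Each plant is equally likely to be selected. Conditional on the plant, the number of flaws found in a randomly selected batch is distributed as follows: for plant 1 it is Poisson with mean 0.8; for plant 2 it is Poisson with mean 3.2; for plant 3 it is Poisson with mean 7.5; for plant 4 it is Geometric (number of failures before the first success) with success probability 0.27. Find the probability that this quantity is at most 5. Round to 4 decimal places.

0.7461

Conditional on each plant, P(X ≤ 5): 1: 0.999816; 2: 0.894592; 3: 0.241436; 4: 0.848666.
By total probability, P(X ≤ 5) = 0.25·0.999816 + 0.25·0.894592 + 0.25·0.241436 + 0.25·0.848666 = 0.746127.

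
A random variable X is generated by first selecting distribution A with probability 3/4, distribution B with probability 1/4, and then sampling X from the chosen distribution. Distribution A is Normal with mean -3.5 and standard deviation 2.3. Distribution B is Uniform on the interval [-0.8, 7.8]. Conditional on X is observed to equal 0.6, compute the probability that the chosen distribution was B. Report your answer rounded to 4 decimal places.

0.5226

Likelihoods f(0.6 | ·): A: 0.0354124; B: 0.116279.
Posterior ∝ prior × likelihood. Numerator for B: 0.25·0.116279 = 0.0290698.
Normalizing constant: 0.75·0.0354124 + 0.25·0.116279 = 0.055629.
P(B | observation) = 0.0290698 / 0.055629 = 0.522565.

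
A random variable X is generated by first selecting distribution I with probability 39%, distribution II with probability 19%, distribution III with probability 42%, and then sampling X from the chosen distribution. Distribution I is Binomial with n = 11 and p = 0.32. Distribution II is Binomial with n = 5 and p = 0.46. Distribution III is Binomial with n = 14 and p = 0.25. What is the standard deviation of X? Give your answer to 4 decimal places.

1.5803

Per component, I: μ=3.52, E[X²]=14.784; II: μ=2.3, E[X²]=6.532; III: μ=3.5, E[X²]=14.875.
E[X] = 0.39·3.52 + 0.19·2.3 + 0.42·3.5 = 3.2798.
E[X²] = 0.39·14.784 + 0.19·6.532 + 0.42·14.875 = 13.2543.
Var(X) = E[X²] − (E[X])² = 13.2543 − 10.7571 = 2.49725.
SD(X) = √2.49725 = 1.58027.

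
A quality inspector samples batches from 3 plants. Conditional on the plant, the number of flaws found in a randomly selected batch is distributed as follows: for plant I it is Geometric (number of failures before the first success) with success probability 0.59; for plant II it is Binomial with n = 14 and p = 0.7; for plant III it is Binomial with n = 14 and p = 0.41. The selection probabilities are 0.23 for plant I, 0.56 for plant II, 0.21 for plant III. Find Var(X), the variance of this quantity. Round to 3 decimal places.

Per component, I: μ=0.694915, E[X²]=1.66073; II: μ=9.8, E[X²]=98.98; III: μ=5.74, E[X²]=36.3342.
E[X] = 0.23·0.694915 + 0.56·9.8 + 0.21·5.74 = 6.85323.
E[X²] = 0.23·1.66073 + 0.56·98.98 + 0.21·36.3342 = 63.4409.
Var(X) = E[X²] − (E[X])² = 63.4409 − 46.9668 = 16.4742.

16.474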